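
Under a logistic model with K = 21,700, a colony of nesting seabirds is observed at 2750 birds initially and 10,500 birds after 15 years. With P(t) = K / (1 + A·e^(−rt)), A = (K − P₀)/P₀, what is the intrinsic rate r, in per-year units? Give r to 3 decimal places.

r ≈ 0.124 per year

A = (21700 − 2750)/2750 = 6.89091
10500 = 21700/(1 + 6.89091·e^(−r·15)) → e^(−15r) = (2.06667 − 1)/6.89091 = 0.154793
r = −ln(0.154793)/15 = 1.86566/15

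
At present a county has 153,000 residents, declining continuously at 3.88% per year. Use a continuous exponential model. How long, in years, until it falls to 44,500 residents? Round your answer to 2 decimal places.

44500 = 153000 · e^(-0.0388·t)
t = ln(44500/153000) / -0.0388 = ln(0.29085) / -0.0388 = -1.23495 / -0.0388

t ≈ 31.83 years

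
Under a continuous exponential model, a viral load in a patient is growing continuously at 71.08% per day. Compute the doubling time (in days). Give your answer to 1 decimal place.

doubling time ≈ 1.0 days

doubling time = ln(2) / |r| = 0.69315 / 0.7108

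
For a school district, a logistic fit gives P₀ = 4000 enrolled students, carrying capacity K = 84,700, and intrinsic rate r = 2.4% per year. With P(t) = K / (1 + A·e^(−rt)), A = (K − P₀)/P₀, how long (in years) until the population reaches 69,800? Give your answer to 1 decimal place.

A = (84700 − 4000)/4000 = 20.175
69800 = 84700/(1 + 20.175·e^(−0.024t)) → 1 + 20.175·e^(−0.024t) = 1.21347
e^(−0.024t) = 0.010581 → t = ln(94.51107)/0.024 = 4.54872/0.024

t ≈ 189.5 years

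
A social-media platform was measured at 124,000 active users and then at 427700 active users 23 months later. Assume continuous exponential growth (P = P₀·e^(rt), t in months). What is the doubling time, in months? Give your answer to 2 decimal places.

doubling time ≈ 12.88 months

r = ln(427700/124000) / 23 = ln(3.44919) / 23 ≈ 0.053832 per month
doubling time = ln 2 / |r| = 0.69315 / 0.053832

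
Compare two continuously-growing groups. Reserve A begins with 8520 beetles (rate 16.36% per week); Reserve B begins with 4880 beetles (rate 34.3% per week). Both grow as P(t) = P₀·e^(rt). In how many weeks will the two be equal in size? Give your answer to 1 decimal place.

t ≈ 3.1 weeks

8520·e^(0.1636t) = 4880·e^(0.343t)
8520/4880 = e^((0.343 − 0.1636)t) → ln(1.7459) = 0.1794·t
t = 0.55727 / 0.1794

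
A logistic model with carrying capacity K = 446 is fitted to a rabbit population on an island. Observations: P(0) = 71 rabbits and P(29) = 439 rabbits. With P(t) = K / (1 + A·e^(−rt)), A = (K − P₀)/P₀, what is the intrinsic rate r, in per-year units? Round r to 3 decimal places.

r ≈ 0.200 per year

A = (446 − 71)/71 = 5.28169
439 = 446/(1 + 5.28169·e^(−r·29)) → e^(−29r) = (1.01595 − 1)/5.28169 = 0.003019
r = −ln(0.003019)/29 = 5.80284/29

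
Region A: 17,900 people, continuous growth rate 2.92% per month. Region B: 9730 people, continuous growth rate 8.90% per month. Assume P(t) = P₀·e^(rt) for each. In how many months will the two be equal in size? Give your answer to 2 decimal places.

17900·e^(0.0292t) = 9730·e^(0.089t)
17900/9730 = e^((0.089 − 0.0292)t) → ln(1.83967) = 0.0598·t
t = 0.60959 / 0.0598

t ≈ 10.19 months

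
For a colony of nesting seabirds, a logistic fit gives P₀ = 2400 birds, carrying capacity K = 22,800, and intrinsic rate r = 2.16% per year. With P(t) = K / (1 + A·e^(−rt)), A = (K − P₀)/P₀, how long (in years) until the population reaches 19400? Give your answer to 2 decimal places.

A = (22800 − 2400)/2400 = 8.5
19400 = 22800/(1 + 8.5·e^(−0.0216t)) → 1 + 8.5·e^(−0.0216t) = 1.17526
e^(−0.0216t) = 0.020619 → t = ln(48.5)/0.0216 = 3.88156/0.0216

t ≈ 179.70 years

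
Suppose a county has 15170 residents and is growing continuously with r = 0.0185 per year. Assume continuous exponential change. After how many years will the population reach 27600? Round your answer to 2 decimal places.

27600 = 15170 · e^(0.0185·t)
t = ln(27600/15170) / 0.0185 = ln(1.81938) / 0.0185 = 0.5985 / 0.0185

t ≈ 32.35 years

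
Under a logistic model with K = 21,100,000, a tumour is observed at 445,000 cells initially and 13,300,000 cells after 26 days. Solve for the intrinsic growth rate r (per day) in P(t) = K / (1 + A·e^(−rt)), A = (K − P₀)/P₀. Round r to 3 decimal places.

r ≈ 0.168 per day

A = (21100000 − 445000)/445000 = 46.41573
13300000 = 21100000/(1 + 46.41573·e^(−r·26)) → e^(−26r) = (1.58647 − 1)/46.41573 = 0.012635
r = −ln(0.012635)/26 = 4.37128/26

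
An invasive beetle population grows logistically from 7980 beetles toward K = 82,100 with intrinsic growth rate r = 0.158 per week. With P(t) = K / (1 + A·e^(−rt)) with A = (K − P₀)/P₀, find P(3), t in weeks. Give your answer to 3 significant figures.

≈ 12,100 beetles

A = (82100 − 7980)/7980 = 9.28822
P(3) = 82100 / (1 + 9.28822·e^(−0.158·3)) = 82100 / (1 + 9.28822·0.622507)
= 82100 / 6.78198 ≈ 12105.6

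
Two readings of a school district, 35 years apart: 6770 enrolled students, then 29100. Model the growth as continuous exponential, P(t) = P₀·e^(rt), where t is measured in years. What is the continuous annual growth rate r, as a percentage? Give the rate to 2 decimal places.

29100 = 6770 · e^(r·35)
e^(35r) = 29100/6770 = 4.29838
r = ln(4.29838) / 35 = 1.45824 / 35

r ≈ 4.17% per year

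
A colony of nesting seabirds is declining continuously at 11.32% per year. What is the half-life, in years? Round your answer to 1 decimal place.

half-life ≈ 6.1 years

half-life = ln(2) / |r| = 0.69315 / 0.1132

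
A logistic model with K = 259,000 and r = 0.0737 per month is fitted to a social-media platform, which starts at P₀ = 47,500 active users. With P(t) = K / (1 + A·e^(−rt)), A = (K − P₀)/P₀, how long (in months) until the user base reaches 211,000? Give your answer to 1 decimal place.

A = (259000 − 47500)/47500 = 4.45263
211000 = 259000/(1 + 4.45263·e^(−0.0737t)) → 1 + 4.45263·e^(−0.0737t) = 1.22749
e^(−0.0737t) = 0.051091 → t = ln(19.57303)/0.0737 = 2.97415/0.0737

t ≈ 40.4 months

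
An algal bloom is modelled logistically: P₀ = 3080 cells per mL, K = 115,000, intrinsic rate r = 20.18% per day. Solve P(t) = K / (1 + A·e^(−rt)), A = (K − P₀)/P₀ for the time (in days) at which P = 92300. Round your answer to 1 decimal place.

t ≈ 24.8 days

A = (115000 − 3080)/3080 = 36.33766
92300 = 115000/(1 + 36.33766·e^(−0.2018t)) → 1 + 36.33766·e^(−0.2018t) = 1.24594
e^(−0.2018t) = 0.006768 → t = ln(147.75182)/0.2018 = 4.99553/0.2018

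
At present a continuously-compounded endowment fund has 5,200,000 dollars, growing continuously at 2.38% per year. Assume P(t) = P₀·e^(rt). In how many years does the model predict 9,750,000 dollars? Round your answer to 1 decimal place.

9750000 = 5200000 · e^(0.0238·t)
t = ln(9750000/5200000) / 0.0238 = ln(1.875) / 0.0238 = 0.62861 / 0.0238

t ≈ 26.4 years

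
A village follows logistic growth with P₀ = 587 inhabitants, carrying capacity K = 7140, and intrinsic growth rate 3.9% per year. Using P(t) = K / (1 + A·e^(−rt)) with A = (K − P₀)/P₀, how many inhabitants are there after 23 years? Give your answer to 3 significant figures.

≈ 1,290 inhabitants

A = (7140 − 587)/587 = 11.16354
P(23) = 7140 / (1 + 11.16354·e^(−0.039·23)) = 7140 / (1 + 11.16354·0.407791)
= 7140 / 5.55239 ≈ 1285.93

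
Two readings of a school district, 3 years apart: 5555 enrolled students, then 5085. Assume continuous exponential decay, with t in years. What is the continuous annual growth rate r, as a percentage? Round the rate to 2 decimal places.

5085 = 5555 · e^(r·3)
e^(3r) = 5085/5555 = 0.91539
r = ln(0.91539) / 3 = -0.0884 / 3

r ≈ -2.95% per year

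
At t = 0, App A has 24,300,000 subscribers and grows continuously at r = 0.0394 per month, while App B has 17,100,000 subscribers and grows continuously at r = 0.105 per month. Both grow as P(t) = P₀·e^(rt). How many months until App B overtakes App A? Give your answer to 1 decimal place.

24300000·e^(0.0394t) = 17100000·e^(0.105t)
24300000/17100000 = e^((0.105 − 0.0394)t) → ln(1.42105) = 0.0656·t
t = 0.3514 / 0.0656

t ≈ 5.4 months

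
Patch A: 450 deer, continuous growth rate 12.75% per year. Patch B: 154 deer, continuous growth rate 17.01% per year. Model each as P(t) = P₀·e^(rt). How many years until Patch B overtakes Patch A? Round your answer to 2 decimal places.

t ≈ 25.17 years

450·e^(0.1275t) = 154·e^(0.1701t)
450/154 = e^((0.1701 − 0.1275)t) → ln(2.92208) = 0.0426·t
t = 1.07229 / 0.0426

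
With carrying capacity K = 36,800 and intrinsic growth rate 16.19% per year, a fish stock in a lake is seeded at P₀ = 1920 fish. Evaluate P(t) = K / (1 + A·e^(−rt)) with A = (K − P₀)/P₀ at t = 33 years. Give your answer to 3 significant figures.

A = (36800 − 1920)/1920 = 18.16667
P(33) = 36800 / (1 + 18.16667·e^(−0.1619·33)) = 36800 / (1 + 18.16667·0.004783)
= 36800 / 1.08689 ≈ 33858.07

≈ 33,900 fish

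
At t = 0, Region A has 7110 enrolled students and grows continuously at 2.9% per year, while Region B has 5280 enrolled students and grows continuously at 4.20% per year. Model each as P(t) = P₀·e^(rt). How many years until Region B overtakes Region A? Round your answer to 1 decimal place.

t ≈ 22.9 years

7110·e^(0.029t) = 5280·e^(0.042t)
7110/5280 = e^((0.042 − 0.029)t) → ln(1.34659) = 0.013·t
t = 0.29758 / 0.013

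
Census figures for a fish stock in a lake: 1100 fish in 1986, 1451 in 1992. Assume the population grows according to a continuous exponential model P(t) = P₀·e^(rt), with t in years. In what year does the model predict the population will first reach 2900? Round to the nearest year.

r = ln(1451/1100) / 6 = 0.27694/6 ≈ 0.046157 per year
t = ln(2900/1100) / r = 0.9694/0.046157 ≈ 21 years after 1986

year 2007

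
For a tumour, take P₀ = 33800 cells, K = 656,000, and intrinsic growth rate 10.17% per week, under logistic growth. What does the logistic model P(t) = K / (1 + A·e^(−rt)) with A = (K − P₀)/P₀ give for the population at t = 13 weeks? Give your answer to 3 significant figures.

A = (656000 − 33800)/33800 = 18.40828
P(13) = 656000 / (1 + 18.40828·e^(−0.1017·13)) = 656000 / (1 + 18.40828·0.266575)
= 656000 / 5.90719 ≈ 111051.17

≈ 111,000 cells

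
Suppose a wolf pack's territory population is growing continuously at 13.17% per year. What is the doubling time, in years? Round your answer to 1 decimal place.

doubling time = ln(2) / |r| = 0.69315 / 0.1317

doubling time ≈ 5.3 years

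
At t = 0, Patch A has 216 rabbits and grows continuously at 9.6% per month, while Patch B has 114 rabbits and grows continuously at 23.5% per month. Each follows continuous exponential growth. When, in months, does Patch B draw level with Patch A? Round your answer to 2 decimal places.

216·e^(0.096t) = 114·e^(0.235t)
216/114 = e^((0.235 − 0.096)t) → ln(1.89474) = 0.139·t
t = 0.63908 / 0.139

t ≈ 4.60 months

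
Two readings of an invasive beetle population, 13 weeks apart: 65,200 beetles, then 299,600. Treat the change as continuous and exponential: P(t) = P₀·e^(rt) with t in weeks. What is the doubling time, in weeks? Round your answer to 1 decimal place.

doubling time ≈ 5.9 weeks

r = ln(299600/65200) / 13 = ln(4.59509) / 13 ≈ 0.117307 per week
doubling time = ln 2 / |r| = 0.69315 / 0.117307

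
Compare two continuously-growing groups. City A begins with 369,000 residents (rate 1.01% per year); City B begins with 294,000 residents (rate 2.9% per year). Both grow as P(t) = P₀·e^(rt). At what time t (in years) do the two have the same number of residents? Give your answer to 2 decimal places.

t ≈ 12.02 years

369000·e^(0.0101t) = 294000·e^(0.029t)
369000/294000 = e^((0.029 − 0.0101)t) → ln(1.2551) = 0.0189·t
t = 0.22722 / 0.0189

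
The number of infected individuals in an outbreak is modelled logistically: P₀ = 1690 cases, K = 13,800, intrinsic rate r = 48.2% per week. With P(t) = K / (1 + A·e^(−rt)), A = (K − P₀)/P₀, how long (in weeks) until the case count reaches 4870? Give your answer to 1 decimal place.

t ≈ 2.8 weeks

A = (13800 − 1690)/1690 = 7.16568
4870 = 13800/(1 + 7.16568·e^(−0.482t)) → 1 + 7.16568·e^(−0.482t) = 2.83368
e^(−0.482t) = 0.255897 → t = ln(3.90782)/0.482 = 1.36298/0.482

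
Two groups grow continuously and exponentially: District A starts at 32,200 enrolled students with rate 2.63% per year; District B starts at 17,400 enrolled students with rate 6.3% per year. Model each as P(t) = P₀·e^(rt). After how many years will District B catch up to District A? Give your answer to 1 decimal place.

32200·e^(0.0263t) = 17400·e^(0.063t)
32200/17400 = e^((0.063 − 0.0263)t) → ln(1.85057) = 0.0367·t
t = 0.6155 / 0.0367

t ≈ 16.8 years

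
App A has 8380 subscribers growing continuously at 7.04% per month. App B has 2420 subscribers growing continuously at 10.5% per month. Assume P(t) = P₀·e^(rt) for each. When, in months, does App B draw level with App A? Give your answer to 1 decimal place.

t ≈ 35.9 months

8380·e^(0.0704t) = 2420·e^(0.105t)
8380/2420 = e^((0.105 − 0.0704)t) → ln(3.46281) = 0.0346·t
t = 1.24208 / 0.0346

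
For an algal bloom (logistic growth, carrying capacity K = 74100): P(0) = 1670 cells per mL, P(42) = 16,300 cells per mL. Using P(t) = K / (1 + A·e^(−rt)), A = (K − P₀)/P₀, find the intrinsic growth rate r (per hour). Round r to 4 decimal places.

A = (74100 − 1670)/1670 = 43.37126
16300 = 74100/(1 + 43.37126·e^(−r·42)) → e^(−42r) = (4.54601 − 1)/43.37126 = 0.081759
r = −ln(0.081759)/42 = 2.50397/42

r ≈ 0.0596 per hour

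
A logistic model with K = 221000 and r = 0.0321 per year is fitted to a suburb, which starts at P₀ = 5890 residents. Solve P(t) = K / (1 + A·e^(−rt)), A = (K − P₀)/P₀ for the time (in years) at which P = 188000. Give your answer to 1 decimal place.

t ≈ 166.3 years

A = (221000 − 5890)/5890 = 36.52122
188000 = 221000/(1 + 36.52122·e^(−0.0321t)) → 1 + 36.52122·e^(−0.0321t) = 1.17553
e^(−0.0321t) = 0.004806 → t = ln(208.0603)/0.0321 = 5.33783/0.0321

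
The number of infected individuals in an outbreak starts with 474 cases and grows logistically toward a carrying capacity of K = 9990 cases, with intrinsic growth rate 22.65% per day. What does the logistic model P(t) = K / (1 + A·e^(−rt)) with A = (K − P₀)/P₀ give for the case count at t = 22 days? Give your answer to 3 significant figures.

≈ 8,780 cases

A = (9990 − 474)/474 = 20.07595
P(22) = 9990 / (1 + 20.07595·e^(−0.2265·22)) = 9990 / (1 + 20.07595·0.006853)
= 9990 / 1.13759 ≈ 8781.72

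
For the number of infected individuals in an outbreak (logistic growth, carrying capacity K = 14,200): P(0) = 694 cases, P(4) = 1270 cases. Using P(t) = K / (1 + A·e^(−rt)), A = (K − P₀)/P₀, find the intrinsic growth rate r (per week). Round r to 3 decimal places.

A = (14200 − 694)/694 = 19.4611
1270 = 14200/(1 + 19.4611·e^(−r·4)) → e^(−4r) = (11.1811 − 1)/19.4611 = 0.523152
r = −ln(0.523152)/4 = 0.64788/4

r ≈ 0.162 per week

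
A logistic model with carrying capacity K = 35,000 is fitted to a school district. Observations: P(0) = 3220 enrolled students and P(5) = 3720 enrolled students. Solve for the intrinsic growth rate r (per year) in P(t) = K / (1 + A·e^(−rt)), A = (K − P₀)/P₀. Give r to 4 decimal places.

A = (35000 − 3220)/3220 = 9.86957
3720 = 35000/(1 + 9.86957·e^(−r·5)) → e^(−5r) = (9.4086 − 1)/9.86957 = 0.851973
r = −ln(0.851973)/5 = 0.1602/5

r ≈ 0.0320 per year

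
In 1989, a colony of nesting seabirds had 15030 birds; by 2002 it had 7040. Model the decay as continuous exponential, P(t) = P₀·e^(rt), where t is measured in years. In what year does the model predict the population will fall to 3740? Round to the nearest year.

r = ln(7040/15030) / 13 = -0.75844/13 ≈ -0.058342 per year
t = ln(3740/15030) / r = -1.39096/-0.058342 ≈ 23.84 years after 1989

year 2013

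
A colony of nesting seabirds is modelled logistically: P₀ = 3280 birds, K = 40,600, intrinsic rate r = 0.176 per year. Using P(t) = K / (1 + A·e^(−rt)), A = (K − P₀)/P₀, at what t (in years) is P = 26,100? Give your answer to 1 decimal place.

A = (40600 − 3280)/3280 = 11.37805
26100 = 40600/(1 + 11.37805·e^(−0.176t)) → 1 + 11.37805·e^(−0.176t) = 1.55556
e^(−0.176t) = 0.048827 → t = ln(20.48049)/0.176 = 3.01947/0.176

t ≈ 17.2 years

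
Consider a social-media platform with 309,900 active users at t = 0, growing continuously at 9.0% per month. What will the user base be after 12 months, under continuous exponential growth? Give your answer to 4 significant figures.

P(12) = 309900 · e^(0.09·12) = 309900 · e^(1.08)
= 309900 · 2.94468 ≈ 912556.19

≈ 912,600 active users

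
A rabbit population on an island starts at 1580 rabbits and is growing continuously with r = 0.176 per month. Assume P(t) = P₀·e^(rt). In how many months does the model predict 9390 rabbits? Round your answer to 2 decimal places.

t ≈ 10.13 months

9390 = 1580 · e^(0.176·t)
t = ln(9390/1580) / 0.176 = ln(5.94304) / 0.176 = 1.78222 / 0.176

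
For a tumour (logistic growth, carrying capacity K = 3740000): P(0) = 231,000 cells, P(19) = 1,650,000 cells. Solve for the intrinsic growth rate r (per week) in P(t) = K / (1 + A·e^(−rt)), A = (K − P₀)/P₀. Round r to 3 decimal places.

r ≈ 0.131 per week

A = (3740000 − 231000)/231000 = 15.19048
1650000 = 3740000/(1 + 15.19048·e^(−r·19)) → e^(−19r) = (2.26667 − 1)/15.19048 = 0.083386
r = −ln(0.083386)/19 = 2.48428/19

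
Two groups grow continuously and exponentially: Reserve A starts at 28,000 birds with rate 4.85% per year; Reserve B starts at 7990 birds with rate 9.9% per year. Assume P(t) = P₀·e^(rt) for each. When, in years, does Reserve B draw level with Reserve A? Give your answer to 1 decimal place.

t ≈ 24.8 years

28000·e^(0.0485t) = 7990·e^(0.099t)
28000/7990 = e^((0.099 − 0.0485)t) → ln(3.50438) = 0.0505·t
t = 1.25401 / 0.0505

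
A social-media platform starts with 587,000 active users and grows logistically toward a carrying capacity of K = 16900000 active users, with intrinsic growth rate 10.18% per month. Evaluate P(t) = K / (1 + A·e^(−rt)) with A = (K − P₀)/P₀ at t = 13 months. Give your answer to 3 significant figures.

≈ 2,010,000 active users

A = (16900000 − 587000)/587000 = 27.79046
P(13) = 16900000 / (1 + 27.79046·e^(−0.1018·13)) = 16900000 / (1 + 27.79046·0.266229)
= 16900000 / 8.39861 ≈ 2012236.59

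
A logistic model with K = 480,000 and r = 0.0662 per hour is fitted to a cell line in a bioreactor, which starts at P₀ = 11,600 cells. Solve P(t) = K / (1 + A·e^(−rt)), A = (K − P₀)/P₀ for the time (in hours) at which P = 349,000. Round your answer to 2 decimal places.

A = (480000 − 11600)/11600 = 40.37931
349000 = 480000/(1 + 40.37931·e^(−0.0662t)) → 1 + 40.37931·e^(−0.0662t) = 1.37536
e^(−0.0662t) = 0.009296 → t = ln(107.57541)/0.0662 = 4.67819/0.0662

t ≈ 70.67 hours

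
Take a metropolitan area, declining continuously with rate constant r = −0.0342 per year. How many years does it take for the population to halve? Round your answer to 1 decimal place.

half-life ≈ 20.3 years

half-life = ln(2) / |r| = 0.69315 / 0.0342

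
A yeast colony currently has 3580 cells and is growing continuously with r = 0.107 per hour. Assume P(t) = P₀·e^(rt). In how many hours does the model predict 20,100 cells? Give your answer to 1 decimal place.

20100 = 3580 · e^(0.107·t)
t = ln(20100/3580) / 0.107 = ln(5.61453) / 0.107 = 1.72536 / 0.107

t ≈ 16.1 hours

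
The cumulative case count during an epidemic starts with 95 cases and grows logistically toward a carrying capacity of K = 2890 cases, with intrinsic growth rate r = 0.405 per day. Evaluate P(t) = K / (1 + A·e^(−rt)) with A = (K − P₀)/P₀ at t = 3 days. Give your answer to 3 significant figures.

≈ 297 cases

A = (2890 − 95)/95 = 29.42105
P(3) = 2890 / (1 + 29.42105·e^(−0.405·3)) = 2890 / (1 + 29.42105·0.29671)
= 2890 / 9.72952 ≈ 297.03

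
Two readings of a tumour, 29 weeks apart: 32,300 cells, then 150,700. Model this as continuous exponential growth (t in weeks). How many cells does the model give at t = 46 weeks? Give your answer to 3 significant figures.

≈ 372,000 cells

r = ln(150700/32300) / 29 ≈ 0.053111 per week
P(46) = 32300 · e^(0.053111·46) = 32300 · 11.50882 ≈ 371734.9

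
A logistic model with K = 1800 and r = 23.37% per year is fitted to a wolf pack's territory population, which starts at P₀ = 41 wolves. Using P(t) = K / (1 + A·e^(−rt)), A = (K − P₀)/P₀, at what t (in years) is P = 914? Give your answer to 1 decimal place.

A = (1800 − 41)/41 = 42.90244
914 = 1800/(1 + 42.90244·e^(−0.2337t)) → 1 + 42.90244·e^(−0.2337t) = 1.96937
e^(−0.2337t) = 0.022595 → t = ln(44.25827)/0.2337 = 3.79004/0.2337

t ≈ 16.2 years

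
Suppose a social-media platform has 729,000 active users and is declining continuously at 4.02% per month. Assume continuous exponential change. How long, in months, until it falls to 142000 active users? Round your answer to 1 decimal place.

142000 = 729000 · e^(-0.0402·t)
t = ln(142000/729000) / -0.0402 = ln(0.19479) / -0.0402 = -1.63585 / -0.0402

t ≈ 40.7 months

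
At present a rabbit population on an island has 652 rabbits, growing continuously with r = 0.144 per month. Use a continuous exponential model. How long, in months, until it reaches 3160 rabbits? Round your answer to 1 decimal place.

3160 = 652 · e^(0.144·t)
t = ln(3160/652) / 0.144 = ln(4.84663) / 0.144 = 1.57828 / 0.144

t ≈ 11.0 months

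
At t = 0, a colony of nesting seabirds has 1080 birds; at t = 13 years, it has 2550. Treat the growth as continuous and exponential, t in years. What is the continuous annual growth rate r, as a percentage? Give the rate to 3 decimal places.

r ≈ 6.609% per year

2550 = 1080 · e^(r·13)
e^(13r) = 2550/1080 = 2.36111
r = ln(2.36111) / 13 = 0.85913 / 13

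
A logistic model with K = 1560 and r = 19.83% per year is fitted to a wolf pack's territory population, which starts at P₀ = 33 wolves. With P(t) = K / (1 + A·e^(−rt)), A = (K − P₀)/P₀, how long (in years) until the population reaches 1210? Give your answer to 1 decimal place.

t ≈ 25.6 years

A = (1560 − 33)/33 = 46.27273
1210 = 1560/(1 + 46.27273·e^(−0.1983t)) → 1 + 46.27273·e^(−0.1983t) = 1.28926
e^(−0.1983t) = 0.006251 → t = ln(159.97143)/0.1983 = 5.075/0.1983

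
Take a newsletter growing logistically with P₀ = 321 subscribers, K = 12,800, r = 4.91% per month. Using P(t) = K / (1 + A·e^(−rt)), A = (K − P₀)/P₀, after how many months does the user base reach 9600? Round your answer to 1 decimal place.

t ≈ 96.9 months

A = (12800 − 321)/321 = 38.87539
9600 = 12800/(1 + 38.87539·e^(−0.0491t)) → 1 + 38.87539·e^(−0.0491t) = 1.33333
e^(−0.0491t) = 0.008574 → t = ln(116.62617)/0.0491 = 4.75897/0.0491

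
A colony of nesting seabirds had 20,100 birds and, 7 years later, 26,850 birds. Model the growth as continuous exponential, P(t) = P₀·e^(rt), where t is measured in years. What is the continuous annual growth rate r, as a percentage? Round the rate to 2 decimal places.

r ≈ 4.14% per year

26850 = 20100 · e^(r·7)
e^(7r) = 26850/20100 = 1.33582
r = ln(1.33582) / 7 = 0.28955 / 7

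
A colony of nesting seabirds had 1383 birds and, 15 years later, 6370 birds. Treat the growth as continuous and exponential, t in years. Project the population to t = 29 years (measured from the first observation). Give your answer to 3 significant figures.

≈ 26,500 birds

r = ln(6370/1383) / 15 ≈ 0.101823 per year
P(29) = 1383 · e^(0.101823·29) = 1383 · 19.16079 ≈ 26499.37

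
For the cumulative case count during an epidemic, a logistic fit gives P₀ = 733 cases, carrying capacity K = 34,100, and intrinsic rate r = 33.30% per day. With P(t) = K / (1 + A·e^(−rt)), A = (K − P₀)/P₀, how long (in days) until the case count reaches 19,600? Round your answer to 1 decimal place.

t ≈ 12.4 days

A = (34100 − 733)/733 = 45.52115
19600 = 34100/(1 + 45.52115·e^(−0.333t)) → 1 + 45.52115·e^(−0.333t) = 1.7398
e^(−0.333t) = 0.016252 → t = ln(61.53203)/0.333 = 4.11956/0.333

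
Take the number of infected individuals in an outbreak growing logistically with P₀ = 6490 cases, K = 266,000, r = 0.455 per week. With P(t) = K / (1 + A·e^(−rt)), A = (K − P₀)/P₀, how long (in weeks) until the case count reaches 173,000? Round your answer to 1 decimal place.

A = (266000 − 6490)/6490 = 39.98613
173000 = 266000/(1 + 39.98613·e^(−0.455t)) → 1 + 39.98613·e^(−0.455t) = 1.53757
e^(−0.455t) = 0.013444 → t = ln(74.38281)/0.455 = 4.30922/0.455

t ≈ 9.5 weeks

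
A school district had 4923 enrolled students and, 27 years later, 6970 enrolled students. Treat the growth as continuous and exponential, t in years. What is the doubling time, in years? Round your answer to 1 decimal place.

doubling time ≈ 53.8 years

r = ln(6970/4923) / 27 = ln(1.4158) / 27 ≈ 0.012878 per year
doubling time = ln 2 / |r| = 0.69315 / 0.012878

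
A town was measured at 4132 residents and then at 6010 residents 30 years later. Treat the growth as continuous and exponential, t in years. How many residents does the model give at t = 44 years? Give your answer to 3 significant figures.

r = ln(6010/4132) / 30 ≈ 0.012489 per year
P(44) = 4132 · e^(0.012489·44) = 4132 · 1.7324 ≈ 7158.26

≈ 7,160 residents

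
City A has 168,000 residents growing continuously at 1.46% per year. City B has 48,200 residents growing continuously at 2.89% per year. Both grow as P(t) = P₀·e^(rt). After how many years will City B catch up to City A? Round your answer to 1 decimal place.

168000·e^(0.0146t) = 48200·e^(0.0289t)
168000/48200 = e^((0.0289 − 0.0146)t) → ln(3.48548) = 0.0143·t
t = 1.2486 / 0.0143

t ≈ 87.3 years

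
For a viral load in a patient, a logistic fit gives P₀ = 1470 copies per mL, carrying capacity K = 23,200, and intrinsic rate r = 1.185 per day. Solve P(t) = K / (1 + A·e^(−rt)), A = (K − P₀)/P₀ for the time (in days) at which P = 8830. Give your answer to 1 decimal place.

A = (23200 − 1470)/1470 = 14.78231
8830 = 23200/(1 + 14.78231·e^(−1.185t)) → 1 + 14.78231·e^(−1.185t) = 2.62741
e^(−1.185t) = 0.110091 → t = ln(9.08336)/1.185 = 2.20644/1.185

t ≈ 1.9 days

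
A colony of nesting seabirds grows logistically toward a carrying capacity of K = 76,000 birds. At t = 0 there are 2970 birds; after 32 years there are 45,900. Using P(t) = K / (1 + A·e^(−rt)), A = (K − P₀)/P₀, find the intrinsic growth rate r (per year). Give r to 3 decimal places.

r ≈ 0.113 per year

A = (76000 − 2970)/2970 = 24.58923
45900 = 76000/(1 + 24.58923·e^(−r·32)) → e^(−32r) = (1.65577 − 1)/24.58923 = 0.026669
r = −ln(0.026669)/32 = 3.62425/32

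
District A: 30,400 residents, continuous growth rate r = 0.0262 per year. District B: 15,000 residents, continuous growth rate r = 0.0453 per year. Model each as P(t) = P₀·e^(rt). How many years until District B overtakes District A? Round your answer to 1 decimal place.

t ≈ 37.0 years

30400·e^(0.0262t) = 15000·e^(0.0453t)
30400/15000 = e^((0.0453 − 0.0262)t) → ln(2.02667) = 0.0191·t
t = 0.70639 / 0.0191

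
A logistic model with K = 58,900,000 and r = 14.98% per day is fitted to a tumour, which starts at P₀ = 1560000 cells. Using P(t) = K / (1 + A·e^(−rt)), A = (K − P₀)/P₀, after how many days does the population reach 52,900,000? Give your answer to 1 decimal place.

A = (58900000 − 1560000)/1560000 = 36.75641
52900000 = 58900000/(1 + 36.75641·e^(−0.1498t)) → 1 + 36.75641·e^(−0.1498t) = 1.11342
e^(−0.1498t) = 0.003086 → t = ln(324.06902)/0.1498 = 5.78096/0.1498

t ≈ 38.6 days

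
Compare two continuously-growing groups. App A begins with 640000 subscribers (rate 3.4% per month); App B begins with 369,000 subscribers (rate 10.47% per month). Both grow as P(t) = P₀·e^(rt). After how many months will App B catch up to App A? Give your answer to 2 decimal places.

t ≈ 7.79 months

640000·e^(0.034t) = 369000·e^(0.1047t)
640000/369000 = e^((0.1047 − 0.034)t) → ln(1.73442) = 0.0707·t
t = 0.55067 / 0.0707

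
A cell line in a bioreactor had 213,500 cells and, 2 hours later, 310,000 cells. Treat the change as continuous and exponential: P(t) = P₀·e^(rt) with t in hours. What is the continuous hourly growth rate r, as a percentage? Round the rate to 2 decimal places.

310000 = 213500 · e^(r·2)
e^(2r) = 310000/213500 = 1.45199
r = ln(1.45199) / 2 = 0.37294 / 2

r ≈ 18.65% per hour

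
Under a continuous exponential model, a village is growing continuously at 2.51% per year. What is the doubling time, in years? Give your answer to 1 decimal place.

doubling time ≈ 27.6 years

doubling time = ln(2) / |r| = 0.69315 / 0.0251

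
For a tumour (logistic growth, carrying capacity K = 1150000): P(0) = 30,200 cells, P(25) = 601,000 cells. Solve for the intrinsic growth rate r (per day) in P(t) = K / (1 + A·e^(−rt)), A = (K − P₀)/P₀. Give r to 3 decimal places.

A = (1150000 − 30200)/30200 = 37.07947
601000 = 1150000/(1 + 37.07947·e^(−r·25)) → e^(−25r) = (1.91348 − 1)/37.07947 = 0.024636
r = −ln(0.024636)/25 = 3.70356/25

r ≈ 0.148 per day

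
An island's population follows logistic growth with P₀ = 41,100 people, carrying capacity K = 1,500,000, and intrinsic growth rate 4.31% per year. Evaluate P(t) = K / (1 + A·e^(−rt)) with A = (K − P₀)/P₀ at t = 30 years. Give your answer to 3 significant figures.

A = (1500000 − 41100)/41100 = 35.49635
P(30) = 1500000 / (1 + 35.49635·e^(−0.0431·30)) = 1500000 / (1 + 35.49635·0.274446)
= 1500000 / 10.74184 ≈ 139640.9

≈ 140,000 people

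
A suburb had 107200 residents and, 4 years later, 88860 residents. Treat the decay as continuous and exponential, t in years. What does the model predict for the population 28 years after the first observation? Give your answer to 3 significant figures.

≈ 28,800 residents

r = ln(88860/107200) / 4 ≈ -0.046909 per year
P(28) = 107200 · e^(-0.046909·28) = 107200 · 0.26889 ≈ 28825.41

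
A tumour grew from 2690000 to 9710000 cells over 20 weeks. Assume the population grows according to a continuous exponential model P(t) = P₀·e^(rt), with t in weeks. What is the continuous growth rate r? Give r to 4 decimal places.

r ≈ 0.0642 per week

9710000 = 2690000 · e^(r·20)
e^(20r) = 9710000/2690000 = 3.60967
r = ln(3.60967) / 20 = 1.28362 / 20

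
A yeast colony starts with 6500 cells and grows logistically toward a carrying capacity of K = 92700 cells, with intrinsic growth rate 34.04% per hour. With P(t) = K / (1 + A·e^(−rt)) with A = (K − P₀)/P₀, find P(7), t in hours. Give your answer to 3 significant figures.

≈ 41,700 cells

A = (92700 − 6500)/6500 = 13.26154
P(7) = 92700 / (1 + 13.26154·e^(−0.3404·7)) = 92700 / (1 + 13.26154·0.092292)
= 92700 / 2.22393 ≈ 41682.94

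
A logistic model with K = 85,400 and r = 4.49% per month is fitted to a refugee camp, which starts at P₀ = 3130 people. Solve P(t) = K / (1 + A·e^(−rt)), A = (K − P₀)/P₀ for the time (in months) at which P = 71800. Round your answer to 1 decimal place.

A = (85400 − 3130)/3130 = 26.28435
71800 = 85400/(1 + 26.28435·e^(−0.0449t)) → 1 + 26.28435·e^(−0.0449t) = 1.18942
e^(−0.0449t) = 0.007206 → t = ln(138.76588)/0.0449 = 4.93279/0.0449

t ≈ 109.9 months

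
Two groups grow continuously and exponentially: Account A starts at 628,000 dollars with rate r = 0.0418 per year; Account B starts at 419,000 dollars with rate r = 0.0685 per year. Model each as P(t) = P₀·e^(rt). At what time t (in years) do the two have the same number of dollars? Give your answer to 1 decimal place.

628000·e^(0.0418t) = 419000·e^(0.0685t)
628000/419000 = e^((0.0685 − 0.0418)t) → ln(1.49881) = 0.0267·t
t = 0.40467 / 0.0267

t ≈ 15.2 years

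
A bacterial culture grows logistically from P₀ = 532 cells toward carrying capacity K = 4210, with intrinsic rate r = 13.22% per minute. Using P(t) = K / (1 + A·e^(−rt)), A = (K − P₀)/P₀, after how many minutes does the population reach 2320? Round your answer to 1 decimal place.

t ≈ 16.2 minutes

A = (4210 − 532)/532 = 6.91353
2320 = 4210/(1 + 6.91353·e^(−0.1322t)) → 1 + 6.91353·e^(−0.1322t) = 1.81466
e^(−0.1322t) = 0.117835 → t = ln(8.48645)/0.1322 = 2.13847/0.1322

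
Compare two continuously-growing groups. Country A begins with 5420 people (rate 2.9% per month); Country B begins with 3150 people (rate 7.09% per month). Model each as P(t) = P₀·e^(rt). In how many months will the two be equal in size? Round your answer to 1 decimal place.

5420·e^(0.029t) = 3150·e^(0.0709t)
5420/3150 = e^((0.0709 − 0.029)t) → ln(1.72063) = 0.0419·t
t = 0.54269 / 0.0419

t ≈ 13.0 months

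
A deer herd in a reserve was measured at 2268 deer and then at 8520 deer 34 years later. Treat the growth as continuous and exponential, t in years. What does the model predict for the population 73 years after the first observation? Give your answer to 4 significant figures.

r = ln(8520/2268) / 34 ≈ 0.038927 per year
P(73) = 2268 · e^(0.038927·73) = 2268 · 17.14439 ≈ 38883.47

≈ 38,880 deer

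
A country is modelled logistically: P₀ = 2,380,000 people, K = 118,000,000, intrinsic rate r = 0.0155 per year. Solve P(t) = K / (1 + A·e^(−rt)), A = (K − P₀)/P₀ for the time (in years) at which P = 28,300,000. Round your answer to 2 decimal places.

A = (118000000 − 2380000)/2380000 = 48.57983
28300000 = 118000000/(1 + 48.57983·e^(−0.0155t)) → 1 + 48.57983·e^(−0.0155t) = 4.16961
e^(−0.0155t) = 0.065245 → t = ln(15.32675)/0.0155 = 2.7296/0.0155

t ≈ 176.10 years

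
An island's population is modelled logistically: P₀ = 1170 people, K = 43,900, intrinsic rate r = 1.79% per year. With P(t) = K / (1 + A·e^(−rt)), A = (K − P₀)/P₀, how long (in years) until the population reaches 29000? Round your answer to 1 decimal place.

A = (43900 − 1170)/1170 = 36.52137
29000 = 43900/(1 + 36.52137·e^(−0.0179t)) → 1 + 36.52137·e^(−0.0179t) = 1.51379
e^(−0.0179t) = 0.014068 → t = ln(71.08186)/0.0179 = 4.26383/0.0179

t ≈ 238.2 years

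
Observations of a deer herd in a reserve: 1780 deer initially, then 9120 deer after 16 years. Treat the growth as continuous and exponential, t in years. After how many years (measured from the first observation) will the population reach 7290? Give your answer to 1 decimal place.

r = ln(9120/1780) / 16 ≈ 0.102116 per year
t = ln(7290/1780) / r = 1.40989 / 0.102116 ≈ 13.807

t ≈ 13.8 years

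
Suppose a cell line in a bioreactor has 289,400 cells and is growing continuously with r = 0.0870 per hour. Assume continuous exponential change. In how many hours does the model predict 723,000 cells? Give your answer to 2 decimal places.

723000 = 289400 · e^(0.087·t)
t = ln(723000/289400) / 0.087 = ln(2.49827) / 0.087 = 0.9156 / 0.087

t ≈ 10.52 hours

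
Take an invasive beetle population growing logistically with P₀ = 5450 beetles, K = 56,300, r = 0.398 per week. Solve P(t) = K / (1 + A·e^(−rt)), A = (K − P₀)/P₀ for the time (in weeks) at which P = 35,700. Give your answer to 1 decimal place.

A = (56300 − 5450)/5450 = 9.33028
35700 = 56300/(1 + 9.33028·e^(−0.398t)) → 1 + 9.33028·e^(−0.398t) = 1.57703
e^(−0.398t) = 0.061845 → t = ln(16.16946)/0.398 = 2.78312/0.398

t ≈ 7.0 weeks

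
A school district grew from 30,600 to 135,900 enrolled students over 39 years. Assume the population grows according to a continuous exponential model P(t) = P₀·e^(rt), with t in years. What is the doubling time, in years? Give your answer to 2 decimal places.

doubling time ≈ 18.13 years

r = ln(135900/30600) / 39 = ln(4.44118) / 39 ≈ 0.038229 per year
doubling time = ln 2 / |r| = 0.69315 / 0.038229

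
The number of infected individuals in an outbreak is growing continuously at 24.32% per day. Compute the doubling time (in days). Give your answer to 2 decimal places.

doubling time ≈ 2.85 days

doubling time = ln(2) / |r| = 0.69315 / 0.2432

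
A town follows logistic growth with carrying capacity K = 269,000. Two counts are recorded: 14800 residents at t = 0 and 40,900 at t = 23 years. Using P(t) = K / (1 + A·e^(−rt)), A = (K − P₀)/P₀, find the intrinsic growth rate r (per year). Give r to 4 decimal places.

A = (269000 − 14800)/14800 = 17.17568
40900 = 269000/(1 + 17.17568·e^(−r·23)) → e^(−23r) = (6.57702 − 1)/17.17568 = 0.324704
r = −ln(0.324704)/23 = 1.12484/23

r ≈ 0.0489 per year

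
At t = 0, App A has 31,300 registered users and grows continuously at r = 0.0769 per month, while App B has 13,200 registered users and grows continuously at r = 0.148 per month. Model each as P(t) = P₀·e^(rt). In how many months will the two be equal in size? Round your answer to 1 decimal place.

31300·e^(0.0769t) = 13200·e^(0.148t)
31300/13200 = e^((0.148 − 0.0769)t) → ln(2.37121) = 0.0711·t
t = 0.8634 / 0.0711

t ≈ 12.1 months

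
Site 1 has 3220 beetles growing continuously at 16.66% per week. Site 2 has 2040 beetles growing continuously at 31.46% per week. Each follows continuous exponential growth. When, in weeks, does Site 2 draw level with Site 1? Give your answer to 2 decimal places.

t ≈ 3.08 weeks

3220·e^(0.1666t) = 2040·e^(0.3146t)
3220/2040 = e^((0.3146 − 0.1666)t) → ln(1.57843) = 0.148·t
t = 0.45643 / 0.148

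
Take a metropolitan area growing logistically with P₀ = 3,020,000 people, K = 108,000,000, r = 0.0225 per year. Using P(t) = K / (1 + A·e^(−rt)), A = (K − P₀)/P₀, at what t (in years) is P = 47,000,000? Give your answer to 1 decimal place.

A = (108000000 − 3020000)/3020000 = 34.76159
47000000 = 108000000/(1 + 34.76159·e^(−0.0225t)) → 1 + 34.76159·e^(−0.0225t) = 2.29787
e^(−0.0225t) = 0.037336 → t = ln(26.78352)/0.0225 = 3.28779/0.0225

t ≈ 146.1 years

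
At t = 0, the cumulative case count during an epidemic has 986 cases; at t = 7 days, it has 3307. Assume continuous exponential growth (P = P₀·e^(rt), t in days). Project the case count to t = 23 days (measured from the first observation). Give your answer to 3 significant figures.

≈ 52,600 cases

r = ln(3307/986) / 7 ≈ 0.172877 per day
P(23) = 986 · e^(0.172877·23) = 986 · 53.31275 ≈ 52566.37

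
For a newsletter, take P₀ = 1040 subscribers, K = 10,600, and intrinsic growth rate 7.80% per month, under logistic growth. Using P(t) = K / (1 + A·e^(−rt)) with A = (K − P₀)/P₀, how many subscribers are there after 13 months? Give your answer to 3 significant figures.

A = (10600 − 1040)/1040 = 9.19231
P(13) = 10600 / (1 + 9.19231·e^(−0.078·13)) = 10600 / (1 + 9.19231·0.362765)
= 10600 / 4.33465 ≈ 2445.41

≈ 2,450 subscribers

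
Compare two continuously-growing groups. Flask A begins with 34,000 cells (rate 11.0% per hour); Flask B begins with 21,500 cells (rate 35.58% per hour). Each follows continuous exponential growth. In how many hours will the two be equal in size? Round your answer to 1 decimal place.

34000·e^(0.11t) = 21500·e^(0.3558t)
34000/21500 = e^((0.3558 − 0.11)t) → ln(1.5814) = 0.2458·t
t = 0.45831 / 0.2458

t ≈ 1.9 hours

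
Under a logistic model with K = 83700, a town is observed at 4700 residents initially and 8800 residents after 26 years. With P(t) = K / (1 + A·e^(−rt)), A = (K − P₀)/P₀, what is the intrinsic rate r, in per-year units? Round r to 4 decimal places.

r ≈ 0.0262 per year

A = (83700 − 4700)/4700 = 16.80851
8800 = 83700/(1 + 16.80851·e^(−r·26)) → e^(−26r) = (9.51136 − 1)/16.80851 = 0.506372
r = −ln(0.506372)/26 = 0.68048/26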